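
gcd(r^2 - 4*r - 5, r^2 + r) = r + 1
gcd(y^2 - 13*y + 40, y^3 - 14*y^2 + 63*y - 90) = y - 5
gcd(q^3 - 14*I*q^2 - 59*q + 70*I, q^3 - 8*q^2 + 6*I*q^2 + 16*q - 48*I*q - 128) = q - 2*I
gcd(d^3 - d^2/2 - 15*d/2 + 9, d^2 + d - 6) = d^2 + d - 6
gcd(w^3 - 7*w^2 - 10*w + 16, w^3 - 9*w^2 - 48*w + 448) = w - 8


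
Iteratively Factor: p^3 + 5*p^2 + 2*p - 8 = (p - 1)*(p^2 + 6*p + 8) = (p - 1)*(p + 2)*(p + 4)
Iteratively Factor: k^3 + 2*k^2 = (k)*(k^2 + 2*k) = k^2*(k + 2)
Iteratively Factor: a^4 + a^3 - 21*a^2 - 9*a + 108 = (a - 3)*(a^3 + 4*a^2 - 9*a - 36) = (a - 3)^2*(a^2 + 7*a + 12) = (a - 3)^2*(a + 4)*(a + 3)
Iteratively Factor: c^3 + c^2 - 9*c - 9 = (c + 1)*(c^2 - 9) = (c + 1)*(c + 3)*(c - 3)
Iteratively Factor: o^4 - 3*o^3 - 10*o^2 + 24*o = (o - 4)*(o^3 + o^2 - 6*o) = (o - 4)*(o + 3)*(o^2 - 2*o) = (o - 4)*(o - 2)*(o + 3)*(o)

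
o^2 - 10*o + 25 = (o - 5)^2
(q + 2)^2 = q^2 + 4*q + 4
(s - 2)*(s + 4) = s^2 + 2*s - 8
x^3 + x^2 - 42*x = x*(x - 6)*(x + 7)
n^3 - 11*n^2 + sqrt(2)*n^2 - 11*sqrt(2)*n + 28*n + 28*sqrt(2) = (n - 7)*(n - 4)*(n + sqrt(2))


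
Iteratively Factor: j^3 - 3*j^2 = (j)*(j^2 - 3*j) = j^2*(j - 3)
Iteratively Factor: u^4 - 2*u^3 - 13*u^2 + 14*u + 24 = (u - 4)*(u^3 + 2*u^2 - 5*u - 6) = (u - 4)*(u + 3)*(u^2 - u - 2) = (u - 4)*(u + 1)*(u + 3)*(u - 2)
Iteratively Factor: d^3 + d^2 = (d)*(d^2 + d) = d*(d + 1)*(d)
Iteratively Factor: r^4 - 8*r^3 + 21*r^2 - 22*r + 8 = (r - 1)*(r^3 - 7*r^2 + 14*r - 8) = (r - 4)*(r - 1)*(r^2 - 3*r + 2) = (r - 4)*(r - 1)^2*(r - 2)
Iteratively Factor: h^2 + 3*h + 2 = (h + 1)*(h + 2)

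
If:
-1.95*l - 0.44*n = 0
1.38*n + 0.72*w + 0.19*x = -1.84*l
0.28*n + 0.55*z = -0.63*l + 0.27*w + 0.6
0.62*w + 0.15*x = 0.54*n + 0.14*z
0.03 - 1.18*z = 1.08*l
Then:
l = 0.02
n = -0.09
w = -2.25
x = 9.00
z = 0.01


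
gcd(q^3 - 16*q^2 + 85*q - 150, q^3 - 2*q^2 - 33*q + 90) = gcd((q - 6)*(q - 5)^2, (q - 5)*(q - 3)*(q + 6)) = q - 5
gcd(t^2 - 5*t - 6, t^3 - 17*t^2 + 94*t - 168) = t - 6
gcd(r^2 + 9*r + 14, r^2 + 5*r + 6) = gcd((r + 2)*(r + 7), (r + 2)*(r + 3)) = r + 2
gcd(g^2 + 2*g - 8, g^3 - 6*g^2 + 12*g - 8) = g - 2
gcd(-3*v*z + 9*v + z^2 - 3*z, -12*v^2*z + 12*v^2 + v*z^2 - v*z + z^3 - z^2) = -3*v + z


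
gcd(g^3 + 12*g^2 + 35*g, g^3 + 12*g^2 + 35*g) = g^3 + 12*g^2 + 35*g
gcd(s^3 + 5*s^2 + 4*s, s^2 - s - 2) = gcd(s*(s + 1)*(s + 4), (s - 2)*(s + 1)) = s + 1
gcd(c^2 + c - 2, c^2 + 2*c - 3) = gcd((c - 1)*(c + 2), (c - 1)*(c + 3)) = c - 1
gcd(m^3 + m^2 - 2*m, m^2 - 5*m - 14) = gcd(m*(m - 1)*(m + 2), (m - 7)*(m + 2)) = m + 2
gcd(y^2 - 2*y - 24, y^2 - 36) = y - 6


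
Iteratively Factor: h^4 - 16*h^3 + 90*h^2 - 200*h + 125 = (h - 1)*(h^3 - 15*h^2 + 75*h - 125) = (h - 5)*(h - 1)*(h^2 - 10*h + 25) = (h - 5)^2*(h - 1)*(h - 5)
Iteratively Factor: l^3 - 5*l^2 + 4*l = (l)*(l^2 - 5*l + 4) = l*(l - 1)*(l - 4)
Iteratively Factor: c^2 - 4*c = (c)*(c - 4)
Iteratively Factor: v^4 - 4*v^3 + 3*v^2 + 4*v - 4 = (v + 1)*(v^3 - 5*v^2 + 8*v - 4) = (v - 1)*(v + 1)*(v^2 - 4*v + 4) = (v - 2)*(v - 1)*(v + 1)*(v - 2)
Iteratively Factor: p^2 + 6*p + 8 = (p + 4)*(p + 2)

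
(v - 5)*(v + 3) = v^2 - 2*v - 15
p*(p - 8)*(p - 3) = p^3 - 11*p^2 + 24*p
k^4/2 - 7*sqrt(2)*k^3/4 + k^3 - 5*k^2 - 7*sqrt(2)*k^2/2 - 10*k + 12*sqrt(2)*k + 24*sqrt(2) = (k/2 + 1)*(k - 4*sqrt(2))*(k - 3*sqrt(2)/2)*(k + 2*sqrt(2))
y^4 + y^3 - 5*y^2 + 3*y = y*(y - 1)^2*(y + 3)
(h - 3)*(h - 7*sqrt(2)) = h^2 - 7*sqrt(2)*h - 3*h + 21*sqrt(2)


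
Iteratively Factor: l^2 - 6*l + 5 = (l - 5)*(l - 1)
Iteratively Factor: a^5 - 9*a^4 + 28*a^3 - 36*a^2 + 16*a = (a)*(a^4 - 9*a^3 + 28*a^2 - 36*a + 16) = a*(a - 1)*(a^3 - 8*a^2 + 20*a - 16) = a*(a - 4)*(a - 1)*(a^2 - 4*a + 4) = a*(a - 4)*(a - 2)*(a - 1)*(a - 2)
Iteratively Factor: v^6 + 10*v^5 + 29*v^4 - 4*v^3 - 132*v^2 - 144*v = (v + 4)*(v^5 + 6*v^4 + 5*v^3 - 24*v^2 - 36*v) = (v - 2)*(v + 4)*(v^4 + 8*v^3 + 21*v^2 + 18*v) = (v - 2)*(v + 3)*(v + 4)*(v^3 + 5*v^2 + 6*v) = v*(v - 2)*(v + 3)*(v + 4)*(v^2 + 5*v + 6) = v*(v - 2)*(v + 2)*(v + 3)*(v + 4)*(v + 3)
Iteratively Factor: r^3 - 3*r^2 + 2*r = (r - 2)*(r^2 - r) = r*(r - 2)*(r - 1)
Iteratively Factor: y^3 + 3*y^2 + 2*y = (y)*(y^2 + 3*y + 2) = y*(y + 2)*(y + 1)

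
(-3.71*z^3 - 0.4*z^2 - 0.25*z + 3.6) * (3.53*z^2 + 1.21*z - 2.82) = -13.0963*z^5 - 5.9011*z^4 + 9.0957*z^3 + 13.5335*z^2 + 5.061*z - 10.152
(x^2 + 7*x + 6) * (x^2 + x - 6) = x^4 + 8*x^3 + 7*x^2 - 36*x - 36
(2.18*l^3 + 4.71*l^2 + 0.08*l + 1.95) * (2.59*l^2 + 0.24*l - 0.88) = 5.6462*l^5 + 12.7221*l^4 - 0.5808*l^3 + 0.9249*l^2 + 0.3976*l - 1.716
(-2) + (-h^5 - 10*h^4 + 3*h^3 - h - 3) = -h^5 - 10*h^4 + 3*h^3 - h - 5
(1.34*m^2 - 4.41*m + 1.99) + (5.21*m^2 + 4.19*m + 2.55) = 6.55*m^2 - 0.22*m + 4.54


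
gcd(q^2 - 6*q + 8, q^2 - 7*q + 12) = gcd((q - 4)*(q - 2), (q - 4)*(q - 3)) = q - 4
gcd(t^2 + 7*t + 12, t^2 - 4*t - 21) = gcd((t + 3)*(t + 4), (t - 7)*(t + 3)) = t + 3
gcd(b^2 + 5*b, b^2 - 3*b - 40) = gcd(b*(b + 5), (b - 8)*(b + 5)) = b + 5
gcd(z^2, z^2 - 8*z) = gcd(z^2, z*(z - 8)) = z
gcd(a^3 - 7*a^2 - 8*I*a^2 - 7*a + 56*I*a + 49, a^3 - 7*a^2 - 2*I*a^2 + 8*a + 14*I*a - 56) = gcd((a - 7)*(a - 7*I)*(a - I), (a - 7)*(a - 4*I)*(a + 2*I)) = a - 7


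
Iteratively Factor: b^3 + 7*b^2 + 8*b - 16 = (b + 4)*(b^2 + 3*b - 4) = (b - 1)*(b + 4)*(b + 4)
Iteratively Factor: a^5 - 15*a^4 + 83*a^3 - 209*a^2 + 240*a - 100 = (a - 5)*(a^4 - 10*a^3 + 33*a^2 - 44*a + 20) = (a - 5)*(a - 2)*(a^3 - 8*a^2 + 17*a - 10) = (a - 5)*(a - 2)^2*(a^2 - 6*a + 5) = (a - 5)^2*(a - 2)^2*(a - 1)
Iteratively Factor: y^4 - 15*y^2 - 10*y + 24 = (y - 1)*(y^3 + y^2 - 14*y - 24) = (y - 4)*(y - 1)*(y^2 + 5*y + 6) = (y - 4)*(y - 1)*(y + 2)*(y + 3)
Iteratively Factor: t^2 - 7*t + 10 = (t - 2)*(t - 5)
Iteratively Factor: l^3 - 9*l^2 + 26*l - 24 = (l - 2)*(l^2 - 7*l + 12) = (l - 3)*(l - 2)*(l - 4)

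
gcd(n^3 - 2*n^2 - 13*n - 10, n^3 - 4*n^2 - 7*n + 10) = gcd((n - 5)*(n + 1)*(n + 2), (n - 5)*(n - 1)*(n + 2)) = n^2 - 3*n - 10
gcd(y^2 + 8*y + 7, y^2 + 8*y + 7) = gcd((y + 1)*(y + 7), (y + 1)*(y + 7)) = y^2 + 8*y + 7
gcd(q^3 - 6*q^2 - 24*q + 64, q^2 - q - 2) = q - 2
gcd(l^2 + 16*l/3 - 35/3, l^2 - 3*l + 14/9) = 1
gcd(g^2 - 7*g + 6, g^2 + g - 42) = g - 6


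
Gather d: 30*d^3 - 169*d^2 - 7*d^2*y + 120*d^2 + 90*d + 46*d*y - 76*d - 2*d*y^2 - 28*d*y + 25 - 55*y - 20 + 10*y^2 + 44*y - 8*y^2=30*d^3 + d^2*(-7*y - 49) + d*(-2*y^2 + 18*y + 14) + 2*y^2 - 11*y + 5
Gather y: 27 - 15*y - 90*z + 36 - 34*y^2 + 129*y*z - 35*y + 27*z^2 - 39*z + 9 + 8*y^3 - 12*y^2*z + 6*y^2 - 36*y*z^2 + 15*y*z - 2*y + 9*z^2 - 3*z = 8*y^3 + y^2*(-12*z - 28) + y*(-36*z^2 + 144*z - 52) + 36*z^2 - 132*z + 72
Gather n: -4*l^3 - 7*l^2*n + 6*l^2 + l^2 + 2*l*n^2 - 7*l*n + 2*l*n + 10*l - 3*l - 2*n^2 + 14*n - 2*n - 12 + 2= -4*l^3 + 7*l^2 + 7*l + n^2*(2*l - 2) + n*(-7*l^2 - 5*l + 12) - 10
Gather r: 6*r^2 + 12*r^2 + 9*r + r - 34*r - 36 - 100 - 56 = 18*r^2 - 24*r - 192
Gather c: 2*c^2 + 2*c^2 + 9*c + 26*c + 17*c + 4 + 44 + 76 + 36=4*c^2 + 52*c + 160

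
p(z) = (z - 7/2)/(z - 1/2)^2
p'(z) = -2*(z - 7/2)/(z - 1/2)^3 + (z - 1/2)^(-2) = 4*(13 - 2*z)/(2*z - 1)^3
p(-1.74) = -1.04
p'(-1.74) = -0.73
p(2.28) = -0.39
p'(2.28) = 0.75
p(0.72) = -57.44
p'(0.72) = 542.82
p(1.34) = -3.06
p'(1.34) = 8.71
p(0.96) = -12.00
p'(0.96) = 56.92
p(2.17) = -0.48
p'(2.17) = 0.93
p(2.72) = -0.16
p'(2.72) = 0.35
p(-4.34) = -0.33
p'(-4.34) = -0.10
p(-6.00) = -0.22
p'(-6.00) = -0.05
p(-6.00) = -0.22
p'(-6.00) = -0.05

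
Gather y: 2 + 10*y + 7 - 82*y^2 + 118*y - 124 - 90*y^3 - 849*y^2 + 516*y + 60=-90*y^3 - 931*y^2 + 644*y - 55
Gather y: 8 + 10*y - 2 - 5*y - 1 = 5*y + 5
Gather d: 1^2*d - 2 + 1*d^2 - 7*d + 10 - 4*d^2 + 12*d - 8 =-3*d^2 + 6*d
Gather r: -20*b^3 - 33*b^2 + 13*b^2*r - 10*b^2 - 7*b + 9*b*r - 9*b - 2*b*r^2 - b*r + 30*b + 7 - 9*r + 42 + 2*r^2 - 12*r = -20*b^3 - 43*b^2 + 14*b + r^2*(2 - 2*b) + r*(13*b^2 + 8*b - 21) + 49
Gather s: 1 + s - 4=s - 3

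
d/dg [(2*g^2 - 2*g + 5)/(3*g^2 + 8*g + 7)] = 2*(11*g^2 - g - 27)/(9*g^4 + 48*g^3 + 106*g^2 + 112*g + 49)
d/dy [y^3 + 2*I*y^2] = y*(3*y + 4*I)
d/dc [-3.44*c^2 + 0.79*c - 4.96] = 0.79 - 6.88*c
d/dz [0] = 0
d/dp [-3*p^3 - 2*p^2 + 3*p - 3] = -9*p^2 - 4*p + 3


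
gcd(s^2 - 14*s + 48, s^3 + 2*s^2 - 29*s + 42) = 1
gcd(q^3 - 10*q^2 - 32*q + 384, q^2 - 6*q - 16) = q - 8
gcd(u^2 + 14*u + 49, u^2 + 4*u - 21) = u + 7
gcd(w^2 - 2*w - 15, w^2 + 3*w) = w + 3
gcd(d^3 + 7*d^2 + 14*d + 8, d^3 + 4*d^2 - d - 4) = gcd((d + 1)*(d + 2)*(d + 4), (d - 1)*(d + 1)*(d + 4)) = d^2 + 5*d + 4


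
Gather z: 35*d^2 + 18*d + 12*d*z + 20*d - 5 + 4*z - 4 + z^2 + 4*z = 35*d^2 + 38*d + z^2 + z*(12*d + 8) - 9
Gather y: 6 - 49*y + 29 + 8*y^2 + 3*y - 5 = 8*y^2 - 46*y + 30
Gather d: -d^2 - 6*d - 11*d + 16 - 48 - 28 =-d^2 - 17*d - 60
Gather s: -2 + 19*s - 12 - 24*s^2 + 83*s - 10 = -24*s^2 + 102*s - 24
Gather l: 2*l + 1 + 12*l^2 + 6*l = 12*l^2 + 8*l + 1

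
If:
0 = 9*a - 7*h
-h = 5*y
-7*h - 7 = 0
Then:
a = -7/9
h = -1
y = 1/5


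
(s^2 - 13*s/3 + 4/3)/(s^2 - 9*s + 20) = (s - 1/3)/(s - 5)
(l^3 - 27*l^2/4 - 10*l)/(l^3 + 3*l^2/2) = (4*l^2 - 27*l - 40)/(2*l*(2*l + 3))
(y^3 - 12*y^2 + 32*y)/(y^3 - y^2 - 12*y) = (y - 8)/(y + 3)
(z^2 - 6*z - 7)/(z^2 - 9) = (z^2 - 6*z - 7)/(z^2 - 9)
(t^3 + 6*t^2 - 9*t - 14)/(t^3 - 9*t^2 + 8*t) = (t^3 + 6*t^2 - 9*t - 14)/(t*(t^2 - 9*t + 8))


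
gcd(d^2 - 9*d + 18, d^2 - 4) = 1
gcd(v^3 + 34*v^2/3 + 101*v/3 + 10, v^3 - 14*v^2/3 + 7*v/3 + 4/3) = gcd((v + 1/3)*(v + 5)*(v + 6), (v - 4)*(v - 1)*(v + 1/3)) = v + 1/3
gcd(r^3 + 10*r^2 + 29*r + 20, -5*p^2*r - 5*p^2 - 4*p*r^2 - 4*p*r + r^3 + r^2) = r + 1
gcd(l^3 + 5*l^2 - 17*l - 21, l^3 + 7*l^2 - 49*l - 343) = l + 7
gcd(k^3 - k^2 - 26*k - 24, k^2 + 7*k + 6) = k + 1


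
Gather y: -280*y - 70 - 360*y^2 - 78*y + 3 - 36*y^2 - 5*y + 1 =-396*y^2 - 363*y - 66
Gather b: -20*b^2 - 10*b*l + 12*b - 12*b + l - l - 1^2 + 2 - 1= -20*b^2 - 10*b*l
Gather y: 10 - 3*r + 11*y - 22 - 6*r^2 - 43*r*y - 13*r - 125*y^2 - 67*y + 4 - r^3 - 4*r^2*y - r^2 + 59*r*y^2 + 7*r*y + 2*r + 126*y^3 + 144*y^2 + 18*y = -r^3 - 7*r^2 - 14*r + 126*y^3 + y^2*(59*r + 19) + y*(-4*r^2 - 36*r - 38) - 8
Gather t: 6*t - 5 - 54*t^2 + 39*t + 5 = -54*t^2 + 45*t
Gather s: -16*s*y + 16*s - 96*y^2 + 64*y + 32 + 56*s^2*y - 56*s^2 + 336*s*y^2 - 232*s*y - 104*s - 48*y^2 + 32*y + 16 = s^2*(56*y - 56) + s*(336*y^2 - 248*y - 88) - 144*y^2 + 96*y + 48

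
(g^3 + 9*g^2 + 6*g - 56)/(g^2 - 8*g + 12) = (g^2 + 11*g + 28)/(g - 6)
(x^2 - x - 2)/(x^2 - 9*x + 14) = (x + 1)/(x - 7)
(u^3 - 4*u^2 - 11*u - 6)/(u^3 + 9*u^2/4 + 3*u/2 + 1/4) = 4*(u - 6)/(4*u + 1)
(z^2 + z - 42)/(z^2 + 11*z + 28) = (z - 6)/(z + 4)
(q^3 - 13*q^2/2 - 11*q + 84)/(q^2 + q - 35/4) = 2*(q^2 - 10*q + 24)/(2*q - 5)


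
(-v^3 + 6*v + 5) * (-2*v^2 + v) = 2*v^5 - v^4 - 12*v^3 - 4*v^2 + 5*v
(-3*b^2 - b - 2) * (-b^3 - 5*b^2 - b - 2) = 3*b^5 + 16*b^4 + 10*b^3 + 17*b^2 + 4*b + 4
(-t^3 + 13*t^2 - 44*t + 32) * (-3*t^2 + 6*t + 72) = 3*t^5 - 45*t^4 + 138*t^3 + 576*t^2 - 2976*t + 2304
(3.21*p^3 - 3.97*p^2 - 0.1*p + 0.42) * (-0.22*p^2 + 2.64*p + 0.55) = -0.7062*p^5 + 9.3478*p^4 - 8.6933*p^3 - 2.5399*p^2 + 1.0538*p + 0.231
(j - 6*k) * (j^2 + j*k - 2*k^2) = j^3 - 5*j^2*k - 8*j*k^2 + 12*k^3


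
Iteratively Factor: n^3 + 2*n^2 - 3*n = (n - 1)*(n^2 + 3*n) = n*(n - 1)*(n + 3)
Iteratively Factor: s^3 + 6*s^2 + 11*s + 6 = (s + 3)*(s^2 + 3*s + 2) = (s + 1)*(s + 3)*(s + 2)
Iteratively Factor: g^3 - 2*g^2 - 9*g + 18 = (g - 3)*(g^2 + g - 6) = (g - 3)*(g - 2)*(g + 3)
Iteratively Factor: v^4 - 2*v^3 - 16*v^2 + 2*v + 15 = (v - 1)*(v^3 - v^2 - 17*v - 15) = (v - 1)*(v + 1)*(v^2 - 2*v - 15) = (v - 1)*(v + 1)*(v + 3)*(v - 5)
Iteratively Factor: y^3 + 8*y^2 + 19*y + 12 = (y + 4)*(y^2 + 4*y + 3) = (y + 1)*(y + 4)*(y + 3)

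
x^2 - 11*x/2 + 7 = (x - 7/2)*(x - 2)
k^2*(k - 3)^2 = k^4 - 6*k^3 + 9*k^2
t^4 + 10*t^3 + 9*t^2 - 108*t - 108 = (t - 3)*(t + 1)*(t + 6)^2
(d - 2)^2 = d^2 - 4*d + 4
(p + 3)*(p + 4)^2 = p^3 + 11*p^2 + 40*p + 48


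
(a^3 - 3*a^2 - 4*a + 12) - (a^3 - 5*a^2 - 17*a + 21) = 2*a^2 + 13*a - 9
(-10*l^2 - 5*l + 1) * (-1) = 10*l^2 + 5*l - 1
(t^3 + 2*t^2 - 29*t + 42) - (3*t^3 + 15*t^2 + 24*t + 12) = -2*t^3 - 13*t^2 - 53*t + 30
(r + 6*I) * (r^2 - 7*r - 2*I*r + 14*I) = r^3 - 7*r^2 + 4*I*r^2 + 12*r - 28*I*r - 84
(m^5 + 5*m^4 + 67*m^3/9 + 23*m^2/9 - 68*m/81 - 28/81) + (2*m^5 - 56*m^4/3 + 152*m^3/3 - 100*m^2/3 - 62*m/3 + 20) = 3*m^5 - 41*m^4/3 + 523*m^3/9 - 277*m^2/9 - 1742*m/81 + 1592/81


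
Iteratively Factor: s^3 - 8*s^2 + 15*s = (s - 5)*(s^2 - 3*s) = (s - 5)*(s - 3)*(s)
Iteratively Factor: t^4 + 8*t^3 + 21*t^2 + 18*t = (t + 3)*(t^3 + 5*t^2 + 6*t) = (t + 2)*(t + 3)*(t^2 + 3*t) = t*(t + 2)*(t + 3)*(t + 3)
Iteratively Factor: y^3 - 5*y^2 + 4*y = (y - 4)*(y^2 - y) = (y - 4)*(y - 1)*(y)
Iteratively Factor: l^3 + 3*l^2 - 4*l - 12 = (l - 2)*(l^2 + 5*l + 6) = (l - 2)*(l + 3)*(l + 2)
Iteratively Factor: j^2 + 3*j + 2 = (j + 2)*(j + 1)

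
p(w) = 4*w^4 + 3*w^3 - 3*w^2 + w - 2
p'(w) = 16*w^3 + 9*w^2 - 6*w + 1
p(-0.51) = -3.42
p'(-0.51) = 4.28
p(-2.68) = 122.37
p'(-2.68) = -226.26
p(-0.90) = -4.89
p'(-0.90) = 2.03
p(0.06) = -1.95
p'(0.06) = 0.68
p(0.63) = -1.18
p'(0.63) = 4.79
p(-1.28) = -3.75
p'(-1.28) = -10.13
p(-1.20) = -4.41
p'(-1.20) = -6.49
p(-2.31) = 56.60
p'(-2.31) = -134.34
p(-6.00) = 4420.00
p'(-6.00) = -3095.00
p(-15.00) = 191683.00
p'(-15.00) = -51884.00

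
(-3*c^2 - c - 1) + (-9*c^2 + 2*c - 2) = -12*c^2 + c - 3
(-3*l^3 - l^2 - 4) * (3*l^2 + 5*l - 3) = -9*l^5 - 18*l^4 + 4*l^3 - 9*l^2 - 20*l + 12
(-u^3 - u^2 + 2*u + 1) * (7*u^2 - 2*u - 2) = -7*u^5 - 5*u^4 + 18*u^3 + 5*u^2 - 6*u - 2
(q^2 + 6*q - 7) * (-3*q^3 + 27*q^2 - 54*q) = -3*q^5 + 9*q^4 + 129*q^3 - 513*q^2 + 378*q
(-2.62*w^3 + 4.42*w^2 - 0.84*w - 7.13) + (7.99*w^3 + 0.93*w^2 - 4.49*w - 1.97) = 5.37*w^3 + 5.35*w^2 - 5.33*w - 9.1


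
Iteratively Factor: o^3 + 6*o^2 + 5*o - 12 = (o + 3)*(o^2 + 3*o - 4) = (o - 1)*(o + 3)*(o + 4)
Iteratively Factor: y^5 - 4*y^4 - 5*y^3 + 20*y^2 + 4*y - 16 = (y + 1)*(y^4 - 5*y^3 + 20*y - 16) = (y + 1)*(y + 2)*(y^3 - 7*y^2 + 14*y - 8) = (y - 4)*(y + 1)*(y + 2)*(y^2 - 3*y + 2) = (y - 4)*(y - 1)*(y + 1)*(y + 2)*(y - 2)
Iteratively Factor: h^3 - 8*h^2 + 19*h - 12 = (h - 3)*(h^2 - 5*h + 4) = (h - 3)*(h - 1)*(h - 4)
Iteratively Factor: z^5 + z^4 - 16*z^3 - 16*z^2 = (z + 1)*(z^4 - 16*z^2) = (z - 4)*(z + 1)*(z^3 + 4*z^2) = z*(z - 4)*(z + 1)*(z^2 + 4*z) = z*(z - 4)*(z + 1)*(z + 4)*(z)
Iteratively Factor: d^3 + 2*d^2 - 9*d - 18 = (d + 3)*(d^2 - d - 6) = (d + 2)*(d + 3)*(d - 3)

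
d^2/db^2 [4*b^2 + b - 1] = 8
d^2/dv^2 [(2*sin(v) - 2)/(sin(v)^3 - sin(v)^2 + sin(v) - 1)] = 4*(-2*sin(v)^4 + 5*sin(v)^2 - 1)/(sin(v)^2 + 1)^3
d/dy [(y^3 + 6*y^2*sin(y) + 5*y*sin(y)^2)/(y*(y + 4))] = (6*y^2*cos(y) + y^2 + 5*y*sin(2*y) + 24*y*cos(y) + 8*y - 5*sin(y)^2 + 24*sin(y) + 20*sin(2*y))/(y^2 + 8*y + 16)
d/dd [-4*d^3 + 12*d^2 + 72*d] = -12*d^2 + 24*d + 72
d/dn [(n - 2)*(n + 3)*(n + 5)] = 3*n^2 + 12*n - 1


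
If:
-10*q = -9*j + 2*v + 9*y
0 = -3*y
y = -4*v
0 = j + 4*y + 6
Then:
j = -6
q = -27/5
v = 0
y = 0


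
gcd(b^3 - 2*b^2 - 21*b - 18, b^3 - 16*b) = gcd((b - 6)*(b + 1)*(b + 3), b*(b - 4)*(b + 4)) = 1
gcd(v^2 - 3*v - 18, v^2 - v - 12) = v + 3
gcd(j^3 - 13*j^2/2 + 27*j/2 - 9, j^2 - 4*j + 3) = j - 3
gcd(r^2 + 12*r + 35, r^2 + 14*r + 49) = r + 7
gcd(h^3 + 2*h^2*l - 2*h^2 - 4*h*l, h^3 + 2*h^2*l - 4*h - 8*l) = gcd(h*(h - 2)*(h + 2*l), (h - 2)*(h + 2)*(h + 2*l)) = h^2 + 2*h*l - 2*h - 4*l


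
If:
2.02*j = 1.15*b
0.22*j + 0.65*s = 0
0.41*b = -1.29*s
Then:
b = 0.00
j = 0.00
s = 0.00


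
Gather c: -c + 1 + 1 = 2 - c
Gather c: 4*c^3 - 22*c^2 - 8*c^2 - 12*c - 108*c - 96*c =4*c^3 - 30*c^2 - 216*c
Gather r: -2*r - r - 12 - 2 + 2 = -3*r - 12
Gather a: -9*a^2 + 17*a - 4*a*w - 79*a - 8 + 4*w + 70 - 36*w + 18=-9*a^2 + a*(-4*w - 62) - 32*w + 80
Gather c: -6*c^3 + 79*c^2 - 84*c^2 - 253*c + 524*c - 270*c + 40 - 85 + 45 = -6*c^3 - 5*c^2 + c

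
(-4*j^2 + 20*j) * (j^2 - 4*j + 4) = -4*j^4 + 36*j^3 - 96*j^2 + 80*j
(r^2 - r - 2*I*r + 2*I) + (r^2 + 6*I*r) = 2*r^2 - r + 4*I*r + 2*I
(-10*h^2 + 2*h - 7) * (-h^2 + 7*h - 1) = 10*h^4 - 72*h^3 + 31*h^2 - 51*h + 7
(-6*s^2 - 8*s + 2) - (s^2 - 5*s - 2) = -7*s^2 - 3*s + 4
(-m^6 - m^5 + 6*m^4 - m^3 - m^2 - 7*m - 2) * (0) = 0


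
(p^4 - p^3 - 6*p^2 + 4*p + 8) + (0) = p^4 - p^3 - 6*p^2 + 4*p + 8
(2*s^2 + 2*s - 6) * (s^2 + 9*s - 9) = 2*s^4 + 20*s^3 - 6*s^2 - 72*s + 54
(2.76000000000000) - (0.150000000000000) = 2.61000000000000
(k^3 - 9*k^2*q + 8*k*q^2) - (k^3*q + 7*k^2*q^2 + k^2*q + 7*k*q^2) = -k^3*q + k^3 - 7*k^2*q^2 - 10*k^2*q + k*q^2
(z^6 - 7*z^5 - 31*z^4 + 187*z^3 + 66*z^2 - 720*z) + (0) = z^6 - 7*z^5 - 31*z^4 + 187*z^3 + 66*z^2 - 720*z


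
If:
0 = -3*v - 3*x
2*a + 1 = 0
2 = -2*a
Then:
No Solution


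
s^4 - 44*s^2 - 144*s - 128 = (s - 8)*(s + 2)^2*(s + 4)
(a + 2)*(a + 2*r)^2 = a^3 + 4*a^2*r + 2*a^2 + 4*a*r^2 + 8*a*r + 8*r^2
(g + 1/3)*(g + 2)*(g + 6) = g^3 + 25*g^2/3 + 44*g/3 + 4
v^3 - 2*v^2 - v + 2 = (v - 2)*(v - 1)*(v + 1)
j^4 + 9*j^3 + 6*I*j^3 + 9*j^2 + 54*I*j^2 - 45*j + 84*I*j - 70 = (j + 2)*(j + 7)*(j + I)*(j + 5*I)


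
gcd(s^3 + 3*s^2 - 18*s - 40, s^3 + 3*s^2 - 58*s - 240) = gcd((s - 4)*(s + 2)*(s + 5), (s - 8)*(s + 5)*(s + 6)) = s + 5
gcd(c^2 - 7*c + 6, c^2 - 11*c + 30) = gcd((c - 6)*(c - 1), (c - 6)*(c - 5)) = c - 6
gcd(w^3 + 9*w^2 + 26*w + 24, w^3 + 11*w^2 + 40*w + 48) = w^2 + 7*w + 12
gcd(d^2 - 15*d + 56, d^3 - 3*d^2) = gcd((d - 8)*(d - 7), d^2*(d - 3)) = 1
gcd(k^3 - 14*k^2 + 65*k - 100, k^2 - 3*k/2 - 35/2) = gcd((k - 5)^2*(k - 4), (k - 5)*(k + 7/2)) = k - 5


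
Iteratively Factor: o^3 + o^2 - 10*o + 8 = (o + 4)*(o^2 - 3*o + 2) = (o - 2)*(o + 4)*(o - 1)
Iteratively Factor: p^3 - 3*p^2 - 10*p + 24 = (p + 3)*(p^2 - 6*p + 8) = (p - 4)*(p + 3)*(p - 2)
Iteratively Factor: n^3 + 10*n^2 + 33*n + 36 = (n + 3)*(n^2 + 7*n + 12) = (n + 3)*(n + 4)*(n + 3)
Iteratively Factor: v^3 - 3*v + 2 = (v - 1)*(v^2 + v - 2) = (v - 1)*(v + 2)*(v - 1)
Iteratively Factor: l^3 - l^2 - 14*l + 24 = (l + 4)*(l^2 - 5*l + 6) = (l - 3)*(l + 4)*(l - 2)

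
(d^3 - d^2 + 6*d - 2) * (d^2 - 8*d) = d^5 - 9*d^4 + 14*d^3 - 50*d^2 + 16*d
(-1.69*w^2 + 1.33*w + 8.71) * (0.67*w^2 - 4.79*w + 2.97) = -1.1323*w^4 + 8.9862*w^3 - 5.5543*w^2 - 37.7708*w + 25.8687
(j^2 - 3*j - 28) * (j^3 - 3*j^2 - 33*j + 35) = j^5 - 6*j^4 - 52*j^3 + 218*j^2 + 819*j - 980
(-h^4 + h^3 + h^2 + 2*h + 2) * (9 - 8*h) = 8*h^5 - 17*h^4 + h^3 - 7*h^2 + 2*h + 18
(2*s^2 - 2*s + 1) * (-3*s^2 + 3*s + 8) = -6*s^4 + 12*s^3 + 7*s^2 - 13*s + 8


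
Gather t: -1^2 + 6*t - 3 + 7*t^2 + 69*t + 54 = 7*t^2 + 75*t + 50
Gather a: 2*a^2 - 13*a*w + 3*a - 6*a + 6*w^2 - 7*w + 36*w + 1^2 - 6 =2*a^2 + a*(-13*w - 3) + 6*w^2 + 29*w - 5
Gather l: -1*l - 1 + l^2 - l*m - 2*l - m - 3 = l^2 + l*(-m - 3) - m - 4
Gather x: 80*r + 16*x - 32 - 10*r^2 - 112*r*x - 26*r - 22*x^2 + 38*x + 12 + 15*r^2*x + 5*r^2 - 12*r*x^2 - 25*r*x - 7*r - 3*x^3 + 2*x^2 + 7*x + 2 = -5*r^2 + 47*r - 3*x^3 + x^2*(-12*r - 20) + x*(15*r^2 - 137*r + 61) - 18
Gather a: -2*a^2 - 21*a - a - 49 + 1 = -2*a^2 - 22*a - 48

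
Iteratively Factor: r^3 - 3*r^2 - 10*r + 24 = (r - 2)*(r^2 - r - 12) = (r - 2)*(r + 3)*(r - 4)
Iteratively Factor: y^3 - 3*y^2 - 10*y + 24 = (y - 2)*(y^2 - y - 12) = (y - 4)*(y - 2)*(y + 3)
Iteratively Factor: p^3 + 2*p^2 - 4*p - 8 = (p + 2)*(p^2 - 4) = (p + 2)^2*(p - 2)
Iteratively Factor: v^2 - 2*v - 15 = (v + 3)*(v - 5)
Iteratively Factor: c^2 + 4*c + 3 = (c + 1)*(c + 3)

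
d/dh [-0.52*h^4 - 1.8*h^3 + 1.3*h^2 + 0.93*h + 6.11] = -2.08*h^3 - 5.4*h^2 + 2.6*h + 0.93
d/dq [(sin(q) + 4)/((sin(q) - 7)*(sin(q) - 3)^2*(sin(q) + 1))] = (-3*sin(q)^3 - sin(q)^2 + 103*sin(q) + 5)*cos(q)/((sin(q) - 7)^2*(sin(q) - 3)^3*(sin(q) + 1)^2)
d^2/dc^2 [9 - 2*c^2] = -4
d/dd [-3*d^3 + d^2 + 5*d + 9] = -9*d^2 + 2*d + 5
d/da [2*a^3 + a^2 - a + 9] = 6*a^2 + 2*a - 1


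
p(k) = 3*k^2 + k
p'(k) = 6*k + 1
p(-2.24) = 12.81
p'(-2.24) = -12.44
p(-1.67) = 6.70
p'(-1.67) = -9.02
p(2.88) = 27.76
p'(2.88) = 18.28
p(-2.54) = 16.81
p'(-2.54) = -14.24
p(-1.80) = 7.92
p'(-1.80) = -9.80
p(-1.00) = 2.00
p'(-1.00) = -5.00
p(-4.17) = 48.00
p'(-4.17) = -24.02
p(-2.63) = 18.12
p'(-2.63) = -14.78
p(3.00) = 30.00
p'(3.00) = 19.00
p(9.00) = 252.00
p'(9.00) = 55.00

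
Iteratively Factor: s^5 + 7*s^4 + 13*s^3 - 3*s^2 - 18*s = (s - 1)*(s^4 + 8*s^3 + 21*s^2 + 18*s) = (s - 1)*(s + 3)*(s^3 + 5*s^2 + 6*s) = (s - 1)*(s + 2)*(s + 3)*(s^2 + 3*s) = (s - 1)*(s + 2)*(s + 3)^2*(s)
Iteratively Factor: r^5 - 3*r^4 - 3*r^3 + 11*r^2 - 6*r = (r)*(r^4 - 3*r^3 - 3*r^2 + 11*r - 6) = r*(r + 2)*(r^3 - 5*r^2 + 7*r - 3) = r*(r - 3)*(r + 2)*(r^2 - 2*r + 1) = r*(r - 3)*(r - 1)*(r + 2)*(r - 1)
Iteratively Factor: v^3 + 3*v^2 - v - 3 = (v + 1)*(v^2 + 2*v - 3) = (v - 1)*(v + 1)*(v + 3)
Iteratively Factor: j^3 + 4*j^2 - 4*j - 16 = (j + 4)*(j^2 - 4) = (j - 2)*(j + 4)*(j + 2)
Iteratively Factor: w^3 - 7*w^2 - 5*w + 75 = (w + 3)*(w^2 - 10*w + 25) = (w - 5)*(w + 3)*(w - 5)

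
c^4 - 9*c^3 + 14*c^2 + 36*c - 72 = (c - 6)*(c - 3)*(c - 2)*(c + 2)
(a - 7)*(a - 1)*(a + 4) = a^3 - 4*a^2 - 25*a + 28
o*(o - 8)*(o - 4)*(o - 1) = o^4 - 13*o^3 + 44*o^2 - 32*o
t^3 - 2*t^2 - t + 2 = (t - 2)*(t - 1)*(t + 1)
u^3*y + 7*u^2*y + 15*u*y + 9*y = (u + 3)^2*(u*y + y)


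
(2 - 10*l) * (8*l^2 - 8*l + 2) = -80*l^3 + 96*l^2 - 36*l + 4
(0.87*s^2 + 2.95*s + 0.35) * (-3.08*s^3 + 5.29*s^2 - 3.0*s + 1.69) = -2.6796*s^5 - 4.4837*s^4 + 11.9175*s^3 - 5.5282*s^2 + 3.9355*s + 0.5915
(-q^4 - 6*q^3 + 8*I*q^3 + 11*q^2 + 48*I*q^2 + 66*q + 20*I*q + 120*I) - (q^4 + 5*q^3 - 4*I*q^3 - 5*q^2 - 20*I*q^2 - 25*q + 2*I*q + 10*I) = -2*q^4 - 11*q^3 + 12*I*q^3 + 16*q^2 + 68*I*q^2 + 91*q + 18*I*q + 110*I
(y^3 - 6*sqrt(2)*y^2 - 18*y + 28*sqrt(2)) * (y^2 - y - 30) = y^5 - 6*sqrt(2)*y^4 - y^4 - 48*y^3 + 6*sqrt(2)*y^3 + 18*y^2 + 208*sqrt(2)*y^2 - 28*sqrt(2)*y + 540*y - 840*sqrt(2)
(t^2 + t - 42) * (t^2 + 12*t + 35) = t^4 + 13*t^3 + 5*t^2 - 469*t - 1470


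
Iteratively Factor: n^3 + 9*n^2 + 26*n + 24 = (n + 4)*(n^2 + 5*n + 6) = (n + 2)*(n + 4)*(n + 3)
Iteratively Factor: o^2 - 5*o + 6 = (o - 2)*(o - 3)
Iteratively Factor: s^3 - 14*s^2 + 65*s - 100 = (s - 5)*(s^2 - 9*s + 20) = (s - 5)^2*(s - 4)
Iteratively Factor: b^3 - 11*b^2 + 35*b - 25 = (b - 1)*(b^2 - 10*b + 25) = (b - 5)*(b - 1)*(b - 5)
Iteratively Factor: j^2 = (j)*(j)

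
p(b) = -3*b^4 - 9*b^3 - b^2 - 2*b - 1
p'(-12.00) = 16870.00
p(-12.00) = -46777.00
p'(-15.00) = 34453.00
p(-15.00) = -121696.00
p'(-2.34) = 8.59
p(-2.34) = 23.57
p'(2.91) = -532.16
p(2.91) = -452.19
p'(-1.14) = -17.03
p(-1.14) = 8.25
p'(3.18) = -667.28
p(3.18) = -613.67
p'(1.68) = -138.46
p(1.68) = -73.75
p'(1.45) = -98.25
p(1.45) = -46.70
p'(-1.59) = -18.84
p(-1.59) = 16.66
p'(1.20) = -64.02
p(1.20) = -26.61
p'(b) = -12*b^3 - 27*b^2 - 2*b - 2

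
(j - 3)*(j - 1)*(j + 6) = j^3 + 2*j^2 - 21*j + 18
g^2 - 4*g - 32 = (g - 8)*(g + 4)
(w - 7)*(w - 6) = w^2 - 13*w + 42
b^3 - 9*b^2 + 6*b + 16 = (b - 8)*(b - 2)*(b + 1)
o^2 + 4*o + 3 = (o + 1)*(o + 3)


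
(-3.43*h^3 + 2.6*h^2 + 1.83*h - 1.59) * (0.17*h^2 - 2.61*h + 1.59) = -0.5831*h^5 + 9.3943*h^4 - 11.9286*h^3 - 0.9126*h^2 + 7.0596*h - 2.5281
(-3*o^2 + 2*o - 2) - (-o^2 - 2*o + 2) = -2*o^2 + 4*o - 4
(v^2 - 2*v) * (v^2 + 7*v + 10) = v^4 + 5*v^3 - 4*v^2 - 20*v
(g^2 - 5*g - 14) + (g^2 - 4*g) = 2*g^2 - 9*g - 14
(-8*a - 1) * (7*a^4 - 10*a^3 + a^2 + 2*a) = -56*a^5 + 73*a^4 + 2*a^3 - 17*a^2 - 2*a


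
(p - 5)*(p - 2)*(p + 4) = p^3 - 3*p^2 - 18*p + 40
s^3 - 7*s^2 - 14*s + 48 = (s - 8)*(s - 2)*(s + 3)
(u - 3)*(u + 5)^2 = u^3 + 7*u^2 - 5*u - 75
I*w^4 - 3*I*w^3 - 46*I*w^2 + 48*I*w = w*(w - 8)*(w + 6)*(I*w - I)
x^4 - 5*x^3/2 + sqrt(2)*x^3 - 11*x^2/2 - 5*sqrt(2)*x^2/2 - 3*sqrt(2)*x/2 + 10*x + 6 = (x - 3)*(x + 1/2)*(x - sqrt(2))*(x + 2*sqrt(2))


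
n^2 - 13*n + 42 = (n - 7)*(n - 6)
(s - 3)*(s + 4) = s^2 + s - 12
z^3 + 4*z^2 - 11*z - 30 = (z - 3)*(z + 2)*(z + 5)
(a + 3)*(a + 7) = a^2 + 10*a + 21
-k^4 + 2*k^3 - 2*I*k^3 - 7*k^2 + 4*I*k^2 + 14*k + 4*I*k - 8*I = (k - 2)*(k + 4*I)*(I*k + 1)^2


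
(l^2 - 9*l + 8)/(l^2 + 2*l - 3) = (l - 8)/(l + 3)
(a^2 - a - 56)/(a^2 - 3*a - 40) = (a + 7)/(a + 5)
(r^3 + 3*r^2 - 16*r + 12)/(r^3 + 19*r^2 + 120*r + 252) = (r^2 - 3*r + 2)/(r^2 + 13*r + 42)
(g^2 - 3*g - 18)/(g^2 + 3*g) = (g - 6)/g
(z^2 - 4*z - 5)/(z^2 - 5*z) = (z + 1)/z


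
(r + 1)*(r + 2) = r^2 + 3*r + 2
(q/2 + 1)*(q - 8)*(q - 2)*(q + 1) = q^4/2 - 7*q^3/2 - 6*q^2 + 14*q + 16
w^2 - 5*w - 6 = (w - 6)*(w + 1)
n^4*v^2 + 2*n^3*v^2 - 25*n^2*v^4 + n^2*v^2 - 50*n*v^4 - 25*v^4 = (n - 5*v)*(n + 5*v)*(n*v + v)^2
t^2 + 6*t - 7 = (t - 1)*(t + 7)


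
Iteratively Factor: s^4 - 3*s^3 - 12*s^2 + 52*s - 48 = (s - 2)*(s^3 - s^2 - 14*s + 24) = (s - 3)*(s - 2)*(s^2 + 2*s - 8) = (s - 3)*(s - 2)*(s + 4)*(s - 2)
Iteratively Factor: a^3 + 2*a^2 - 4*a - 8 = (a + 2)*(a^2 - 4) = (a - 2)*(a + 2)*(a + 2)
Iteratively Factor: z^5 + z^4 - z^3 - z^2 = (z - 1)*(z^4 + 2*z^3 + z^2) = (z - 1)*(z + 1)*(z^3 + z^2) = z*(z - 1)*(z + 1)*(z^2 + z) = z*(z - 1)*(z + 1)^2*(z)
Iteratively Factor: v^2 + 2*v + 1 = (v + 1)*(v + 1)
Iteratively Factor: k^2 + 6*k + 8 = (k + 2)*(k + 4)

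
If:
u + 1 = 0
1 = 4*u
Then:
No Solution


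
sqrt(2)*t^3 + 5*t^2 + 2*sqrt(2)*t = t*(t + 2*sqrt(2))*(sqrt(2)*t + 1)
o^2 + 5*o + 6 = (o + 2)*(o + 3)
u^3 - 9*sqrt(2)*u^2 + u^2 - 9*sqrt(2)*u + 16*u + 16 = (u + 1)*(u - 8*sqrt(2))*(u - sqrt(2))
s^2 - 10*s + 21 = (s - 7)*(s - 3)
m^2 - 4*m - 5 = (m - 5)*(m + 1)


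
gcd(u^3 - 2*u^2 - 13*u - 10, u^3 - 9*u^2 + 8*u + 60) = u^2 - 3*u - 10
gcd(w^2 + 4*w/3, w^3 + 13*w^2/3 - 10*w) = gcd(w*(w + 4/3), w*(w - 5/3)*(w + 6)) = w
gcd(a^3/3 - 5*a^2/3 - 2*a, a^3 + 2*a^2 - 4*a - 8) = 1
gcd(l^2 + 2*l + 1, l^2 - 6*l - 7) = l + 1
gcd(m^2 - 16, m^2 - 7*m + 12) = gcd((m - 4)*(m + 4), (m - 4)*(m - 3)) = m - 4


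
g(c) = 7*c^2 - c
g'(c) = 14*c - 1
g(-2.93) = 63.02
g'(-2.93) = -42.02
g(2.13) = 29.63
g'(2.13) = 28.82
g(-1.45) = 16.17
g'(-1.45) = -21.30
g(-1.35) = 14.11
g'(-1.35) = -19.90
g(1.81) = 21.12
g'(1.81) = 24.34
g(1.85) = 22.11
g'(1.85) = 24.90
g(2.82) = 52.85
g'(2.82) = 38.48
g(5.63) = 216.25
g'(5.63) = 77.82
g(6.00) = 246.00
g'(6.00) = 83.00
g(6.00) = 246.00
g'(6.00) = 83.00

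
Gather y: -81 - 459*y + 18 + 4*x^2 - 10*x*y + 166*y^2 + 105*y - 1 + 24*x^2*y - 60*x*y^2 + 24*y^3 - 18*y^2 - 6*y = 4*x^2 + 24*y^3 + y^2*(148 - 60*x) + y*(24*x^2 - 10*x - 360) - 64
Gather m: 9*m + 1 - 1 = 9*m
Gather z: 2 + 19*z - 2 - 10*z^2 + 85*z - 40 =-10*z^2 + 104*z - 40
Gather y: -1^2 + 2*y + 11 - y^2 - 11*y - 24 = -y^2 - 9*y - 14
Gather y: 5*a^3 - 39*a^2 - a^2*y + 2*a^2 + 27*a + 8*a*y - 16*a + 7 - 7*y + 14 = 5*a^3 - 37*a^2 + 11*a + y*(-a^2 + 8*a - 7) + 21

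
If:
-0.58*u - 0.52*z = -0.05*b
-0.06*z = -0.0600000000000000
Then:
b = 11.6*u + 10.4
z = 1.00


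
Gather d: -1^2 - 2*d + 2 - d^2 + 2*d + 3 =4 - d^2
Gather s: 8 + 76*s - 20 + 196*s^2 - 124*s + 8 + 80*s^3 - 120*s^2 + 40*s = 80*s^3 + 76*s^2 - 8*s - 4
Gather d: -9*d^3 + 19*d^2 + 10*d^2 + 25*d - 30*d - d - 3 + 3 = -9*d^3 + 29*d^2 - 6*d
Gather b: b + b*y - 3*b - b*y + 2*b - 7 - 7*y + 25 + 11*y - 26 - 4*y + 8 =0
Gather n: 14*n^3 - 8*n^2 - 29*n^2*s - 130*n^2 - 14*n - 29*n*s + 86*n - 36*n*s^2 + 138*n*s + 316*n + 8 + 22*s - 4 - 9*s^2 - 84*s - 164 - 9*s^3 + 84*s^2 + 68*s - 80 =14*n^3 + n^2*(-29*s - 138) + n*(-36*s^2 + 109*s + 388) - 9*s^3 + 75*s^2 + 6*s - 240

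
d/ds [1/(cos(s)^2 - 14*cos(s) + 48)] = 2*(cos(s) - 7)*sin(s)/(cos(s)^2 - 14*cos(s) + 48)^2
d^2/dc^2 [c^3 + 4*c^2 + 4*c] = 6*c + 8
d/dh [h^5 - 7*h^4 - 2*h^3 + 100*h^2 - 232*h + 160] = 5*h^4 - 28*h^3 - 6*h^2 + 200*h - 232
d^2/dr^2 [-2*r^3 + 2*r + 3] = -12*r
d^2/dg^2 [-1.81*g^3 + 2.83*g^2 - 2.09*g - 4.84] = 5.66 - 10.86*g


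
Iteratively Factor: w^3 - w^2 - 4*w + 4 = (w - 1)*(w^2 - 4) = (w - 2)*(w - 1)*(w + 2)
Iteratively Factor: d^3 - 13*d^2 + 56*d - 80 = (d - 4)*(d^2 - 9*d + 20) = (d - 5)*(d - 4)*(d - 4)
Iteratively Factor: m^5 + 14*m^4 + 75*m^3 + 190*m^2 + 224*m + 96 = (m + 1)*(m^4 + 13*m^3 + 62*m^2 + 128*m + 96) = (m + 1)*(m + 2)*(m^3 + 11*m^2 + 40*m + 48) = (m + 1)*(m + 2)*(m + 3)*(m^2 + 8*m + 16) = (m + 1)*(m + 2)*(m + 3)*(m + 4)*(m + 4)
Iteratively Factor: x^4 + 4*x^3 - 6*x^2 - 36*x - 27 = (x + 1)*(x^3 + 3*x^2 - 9*x - 27) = (x + 1)*(x + 3)*(x^2 - 9) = (x - 3)*(x + 1)*(x + 3)*(x + 3)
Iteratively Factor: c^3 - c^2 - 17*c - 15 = (c + 1)*(c^2 - 2*c - 15) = (c + 1)*(c + 3)*(c - 5)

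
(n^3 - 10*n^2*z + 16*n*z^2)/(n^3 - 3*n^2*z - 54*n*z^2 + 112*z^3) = n/(n + 7*z)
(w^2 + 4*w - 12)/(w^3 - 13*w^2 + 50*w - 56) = (w + 6)/(w^2 - 11*w + 28)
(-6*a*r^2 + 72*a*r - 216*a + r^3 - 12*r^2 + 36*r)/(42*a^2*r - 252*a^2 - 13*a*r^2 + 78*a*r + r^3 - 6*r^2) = (r - 6)/(-7*a + r)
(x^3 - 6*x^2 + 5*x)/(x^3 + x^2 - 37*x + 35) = x/(x + 7)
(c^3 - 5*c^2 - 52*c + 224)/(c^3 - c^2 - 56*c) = (c - 4)/c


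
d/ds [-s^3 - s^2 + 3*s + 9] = -3*s^2 - 2*s + 3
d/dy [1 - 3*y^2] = -6*y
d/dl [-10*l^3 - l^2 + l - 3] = -30*l^2 - 2*l + 1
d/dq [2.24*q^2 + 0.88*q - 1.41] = 4.48*q + 0.88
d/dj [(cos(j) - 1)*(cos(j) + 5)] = -2*(cos(j) + 2)*sin(j)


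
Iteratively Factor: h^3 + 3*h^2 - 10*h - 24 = (h + 2)*(h^2 + h - 12) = (h - 3)*(h + 2)*(h + 4)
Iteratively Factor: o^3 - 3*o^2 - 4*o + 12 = (o + 2)*(o^2 - 5*o + 6) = (o - 3)*(o + 2)*(o - 2)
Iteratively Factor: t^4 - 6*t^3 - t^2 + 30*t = (t - 3)*(t^3 - 3*t^2 - 10*t) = (t - 5)*(t - 3)*(t^2 + 2*t) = (t - 5)*(t - 3)*(t + 2)*(t)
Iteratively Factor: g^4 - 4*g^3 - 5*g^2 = (g)*(g^3 - 4*g^2 - 5*g) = g^2*(g^2 - 4*g - 5) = g^2*(g - 5)*(g + 1)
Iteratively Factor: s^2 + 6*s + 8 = (s + 2)*(s + 4)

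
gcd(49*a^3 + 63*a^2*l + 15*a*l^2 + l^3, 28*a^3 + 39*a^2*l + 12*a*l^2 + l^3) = 7*a^2 + 8*a*l + l^2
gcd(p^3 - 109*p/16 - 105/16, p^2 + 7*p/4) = p + 7/4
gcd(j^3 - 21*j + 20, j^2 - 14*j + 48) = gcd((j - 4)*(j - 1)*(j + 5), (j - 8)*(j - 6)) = 1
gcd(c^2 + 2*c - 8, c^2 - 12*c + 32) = 1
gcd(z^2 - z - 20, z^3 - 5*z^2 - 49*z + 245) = z - 5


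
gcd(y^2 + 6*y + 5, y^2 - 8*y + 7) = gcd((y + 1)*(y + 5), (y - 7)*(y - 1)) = 1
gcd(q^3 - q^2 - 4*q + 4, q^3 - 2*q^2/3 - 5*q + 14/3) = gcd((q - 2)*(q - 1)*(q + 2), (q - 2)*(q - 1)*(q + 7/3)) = q^2 - 3*q + 2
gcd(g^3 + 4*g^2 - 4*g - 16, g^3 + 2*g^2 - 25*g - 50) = g + 2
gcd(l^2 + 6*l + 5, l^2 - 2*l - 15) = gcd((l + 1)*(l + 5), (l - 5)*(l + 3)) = 1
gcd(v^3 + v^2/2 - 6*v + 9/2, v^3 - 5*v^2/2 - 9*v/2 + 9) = v - 3/2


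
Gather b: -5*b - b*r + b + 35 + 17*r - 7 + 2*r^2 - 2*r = b*(-r - 4) + 2*r^2 + 15*r + 28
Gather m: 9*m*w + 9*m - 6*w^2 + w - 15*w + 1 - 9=m*(9*w + 9) - 6*w^2 - 14*w - 8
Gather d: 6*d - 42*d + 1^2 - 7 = -36*d - 6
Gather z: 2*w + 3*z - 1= 2*w + 3*z - 1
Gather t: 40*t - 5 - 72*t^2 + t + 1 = -72*t^2 + 41*t - 4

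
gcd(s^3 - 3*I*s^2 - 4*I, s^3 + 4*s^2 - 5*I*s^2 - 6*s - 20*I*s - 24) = s - 2*I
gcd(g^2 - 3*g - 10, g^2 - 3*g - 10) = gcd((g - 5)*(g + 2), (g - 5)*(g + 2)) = g^2 - 3*g - 10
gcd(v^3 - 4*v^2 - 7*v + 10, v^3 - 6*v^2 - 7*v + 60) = v - 5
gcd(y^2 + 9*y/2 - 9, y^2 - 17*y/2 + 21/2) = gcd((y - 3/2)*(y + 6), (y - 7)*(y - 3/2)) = y - 3/2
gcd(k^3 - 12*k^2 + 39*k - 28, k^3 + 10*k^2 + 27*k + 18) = 1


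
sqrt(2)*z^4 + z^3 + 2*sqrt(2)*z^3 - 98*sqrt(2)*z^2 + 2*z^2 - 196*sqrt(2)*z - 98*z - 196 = (z + 2)*(z - 7*sqrt(2))*(z + 7*sqrt(2))*(sqrt(2)*z + 1)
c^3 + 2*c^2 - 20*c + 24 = (c - 2)^2*(c + 6)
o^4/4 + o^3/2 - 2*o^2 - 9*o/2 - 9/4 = (o/2 + 1/2)^2*(o - 3)*(o + 3)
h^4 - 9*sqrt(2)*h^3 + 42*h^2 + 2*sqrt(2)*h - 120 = (h - 5*sqrt(2))*(h - 3*sqrt(2))*(h - 2*sqrt(2))*(h + sqrt(2))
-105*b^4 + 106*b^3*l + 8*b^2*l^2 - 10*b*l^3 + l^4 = (-7*b + l)*(-5*b + l)*(-b + l)*(3*b + l)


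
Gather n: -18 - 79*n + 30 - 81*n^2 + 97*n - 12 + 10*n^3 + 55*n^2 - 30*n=10*n^3 - 26*n^2 - 12*n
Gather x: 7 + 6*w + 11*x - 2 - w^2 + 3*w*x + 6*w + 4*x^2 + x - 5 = -w^2 + 12*w + 4*x^2 + x*(3*w + 12)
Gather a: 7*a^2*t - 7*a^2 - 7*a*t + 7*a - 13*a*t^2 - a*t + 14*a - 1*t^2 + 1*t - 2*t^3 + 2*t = a^2*(7*t - 7) + a*(-13*t^2 - 8*t + 21) - 2*t^3 - t^2 + 3*t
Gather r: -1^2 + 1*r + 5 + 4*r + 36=5*r + 40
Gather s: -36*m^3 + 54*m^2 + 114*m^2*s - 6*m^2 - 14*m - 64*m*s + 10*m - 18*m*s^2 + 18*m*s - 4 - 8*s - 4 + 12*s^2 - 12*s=-36*m^3 + 48*m^2 - 4*m + s^2*(12 - 18*m) + s*(114*m^2 - 46*m - 20) - 8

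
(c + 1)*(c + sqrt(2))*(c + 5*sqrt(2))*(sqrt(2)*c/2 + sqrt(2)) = sqrt(2)*c^4/2 + 3*sqrt(2)*c^3/2 + 6*c^3 + 6*sqrt(2)*c^2 + 18*c^2 + 12*c + 15*sqrt(2)*c + 10*sqrt(2)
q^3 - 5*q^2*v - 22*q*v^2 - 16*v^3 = (q - 8*v)*(q + v)*(q + 2*v)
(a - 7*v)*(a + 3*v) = a^2 - 4*a*v - 21*v^2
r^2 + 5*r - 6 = (r - 1)*(r + 6)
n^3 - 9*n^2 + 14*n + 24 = (n - 6)*(n - 4)*(n + 1)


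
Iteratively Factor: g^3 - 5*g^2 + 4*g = (g - 1)*(g^2 - 4*g) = (g - 4)*(g - 1)*(g)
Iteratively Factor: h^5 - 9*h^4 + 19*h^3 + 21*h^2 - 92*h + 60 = (h - 5)*(h^4 - 4*h^3 - h^2 + 16*h - 12) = (h - 5)*(h - 3)*(h^3 - h^2 - 4*h + 4) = (h - 5)*(h - 3)*(h - 2)*(h^2 + h - 2) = (h - 5)*(h - 3)*(h - 2)*(h - 1)*(h + 2)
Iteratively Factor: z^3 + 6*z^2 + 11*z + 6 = (z + 1)*(z^2 + 5*z + 6) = (z + 1)*(z + 2)*(z + 3)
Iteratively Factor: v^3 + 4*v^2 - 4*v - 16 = (v + 2)*(v^2 + 2*v - 8) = (v + 2)*(v + 4)*(v - 2)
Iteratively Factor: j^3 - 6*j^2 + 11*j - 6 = (j - 3)*(j^2 - 3*j + 2) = (j - 3)*(j - 2)*(j - 1)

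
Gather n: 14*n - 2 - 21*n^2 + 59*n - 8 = -21*n^2 + 73*n - 10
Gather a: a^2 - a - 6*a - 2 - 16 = a^2 - 7*a - 18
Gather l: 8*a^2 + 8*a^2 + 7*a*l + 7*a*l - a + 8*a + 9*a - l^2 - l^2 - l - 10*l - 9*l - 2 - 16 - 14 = 16*a^2 + 16*a - 2*l^2 + l*(14*a - 20) - 32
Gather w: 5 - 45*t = 5 - 45*t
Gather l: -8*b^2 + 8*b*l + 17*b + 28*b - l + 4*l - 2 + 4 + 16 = -8*b^2 + 45*b + l*(8*b + 3) + 18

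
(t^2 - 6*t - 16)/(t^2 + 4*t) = (t^2 - 6*t - 16)/(t*(t + 4))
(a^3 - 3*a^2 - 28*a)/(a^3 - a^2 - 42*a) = (a + 4)/(a + 6)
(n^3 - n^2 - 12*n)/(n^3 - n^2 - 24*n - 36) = n*(n - 4)/(n^2 - 4*n - 12)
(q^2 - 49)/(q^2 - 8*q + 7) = (q + 7)/(q - 1)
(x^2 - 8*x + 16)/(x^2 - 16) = (x - 4)/(x + 4)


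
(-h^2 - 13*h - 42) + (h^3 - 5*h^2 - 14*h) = h^3 - 6*h^2 - 27*h - 42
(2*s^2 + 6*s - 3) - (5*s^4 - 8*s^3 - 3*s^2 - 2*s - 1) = -5*s^4 + 8*s^3 + 5*s^2 + 8*s - 2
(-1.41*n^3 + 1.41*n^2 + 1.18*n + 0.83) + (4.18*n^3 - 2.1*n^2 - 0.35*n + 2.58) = 2.77*n^3 - 0.69*n^2 + 0.83*n + 3.41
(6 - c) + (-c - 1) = 5 - 2*c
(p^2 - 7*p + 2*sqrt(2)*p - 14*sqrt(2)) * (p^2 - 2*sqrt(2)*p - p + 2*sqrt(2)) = p^4 - 8*p^3 - p^2 + 64*p - 56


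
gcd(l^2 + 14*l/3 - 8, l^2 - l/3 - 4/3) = l - 4/3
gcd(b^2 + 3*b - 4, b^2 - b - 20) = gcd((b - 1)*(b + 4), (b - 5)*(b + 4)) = b + 4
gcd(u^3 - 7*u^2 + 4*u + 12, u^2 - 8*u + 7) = 1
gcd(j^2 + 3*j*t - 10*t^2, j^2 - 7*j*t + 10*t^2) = -j + 2*t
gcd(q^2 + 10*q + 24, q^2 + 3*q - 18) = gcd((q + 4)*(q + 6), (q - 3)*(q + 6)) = q + 6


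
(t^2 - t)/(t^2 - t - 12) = t*(1 - t)/(-t^2 + t + 12)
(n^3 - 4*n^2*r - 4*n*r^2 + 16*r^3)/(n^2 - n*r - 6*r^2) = (-n^2 + 6*n*r - 8*r^2)/(-n + 3*r)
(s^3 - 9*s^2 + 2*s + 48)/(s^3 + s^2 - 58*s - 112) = (s - 3)/(s + 7)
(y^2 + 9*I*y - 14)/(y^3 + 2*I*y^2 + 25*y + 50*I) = (y + 7*I)/(y^2 + 25)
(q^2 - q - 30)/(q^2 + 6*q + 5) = (q - 6)/(q + 1)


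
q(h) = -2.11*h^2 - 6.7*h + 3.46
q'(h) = -4.22*h - 6.7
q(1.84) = -16.01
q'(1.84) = -14.46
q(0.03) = 3.26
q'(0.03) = -6.83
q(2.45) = -25.62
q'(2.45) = -17.04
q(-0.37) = 5.65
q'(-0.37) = -5.14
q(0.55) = -0.86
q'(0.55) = -9.02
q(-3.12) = 3.82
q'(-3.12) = 6.47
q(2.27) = -22.62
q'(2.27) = -16.28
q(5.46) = -96.02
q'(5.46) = -29.74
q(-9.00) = -107.15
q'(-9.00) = 31.28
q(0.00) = 3.46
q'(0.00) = -6.70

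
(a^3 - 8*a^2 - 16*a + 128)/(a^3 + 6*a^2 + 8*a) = (a^2 - 12*a + 32)/(a*(a + 2))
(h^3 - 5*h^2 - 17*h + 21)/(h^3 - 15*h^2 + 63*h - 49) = (h + 3)/(h - 7)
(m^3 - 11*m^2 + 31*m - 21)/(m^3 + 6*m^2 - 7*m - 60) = (m^2 - 8*m + 7)/(m^2 + 9*m + 20)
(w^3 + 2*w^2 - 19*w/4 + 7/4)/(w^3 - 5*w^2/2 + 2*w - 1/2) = (w + 7/2)/(w - 1)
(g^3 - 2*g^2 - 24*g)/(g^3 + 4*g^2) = (g - 6)/g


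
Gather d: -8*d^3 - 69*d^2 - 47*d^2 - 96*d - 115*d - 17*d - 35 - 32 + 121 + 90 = -8*d^3 - 116*d^2 - 228*d + 144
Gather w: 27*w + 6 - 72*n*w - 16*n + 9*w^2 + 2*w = -16*n + 9*w^2 + w*(29 - 72*n) + 6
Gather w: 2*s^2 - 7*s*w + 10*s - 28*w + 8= 2*s^2 + 10*s + w*(-7*s - 28) + 8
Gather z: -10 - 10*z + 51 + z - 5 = 36 - 9*z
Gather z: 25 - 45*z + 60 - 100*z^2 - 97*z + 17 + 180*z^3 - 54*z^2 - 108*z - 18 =180*z^3 - 154*z^2 - 250*z + 84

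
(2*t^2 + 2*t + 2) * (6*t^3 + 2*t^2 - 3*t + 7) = 12*t^5 + 16*t^4 + 10*t^3 + 12*t^2 + 8*t + 14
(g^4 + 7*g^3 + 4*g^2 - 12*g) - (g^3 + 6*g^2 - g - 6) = g^4 + 6*g^3 - 2*g^2 - 11*g + 6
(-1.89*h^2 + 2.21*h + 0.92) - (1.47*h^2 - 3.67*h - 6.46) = -3.36*h^2 + 5.88*h + 7.38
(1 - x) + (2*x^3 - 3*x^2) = 2*x^3 - 3*x^2 - x + 1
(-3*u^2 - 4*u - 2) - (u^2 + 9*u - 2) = -4*u^2 - 13*u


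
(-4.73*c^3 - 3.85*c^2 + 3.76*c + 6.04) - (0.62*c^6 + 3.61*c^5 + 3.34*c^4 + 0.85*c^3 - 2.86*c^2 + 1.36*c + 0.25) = -0.62*c^6 - 3.61*c^5 - 3.34*c^4 - 5.58*c^3 - 0.99*c^2 + 2.4*c + 5.79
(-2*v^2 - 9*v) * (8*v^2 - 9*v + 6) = -16*v^4 - 54*v^3 + 69*v^2 - 54*v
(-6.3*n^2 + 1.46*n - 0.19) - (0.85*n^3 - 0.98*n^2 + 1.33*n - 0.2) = -0.85*n^3 - 5.32*n^2 + 0.13*n + 0.01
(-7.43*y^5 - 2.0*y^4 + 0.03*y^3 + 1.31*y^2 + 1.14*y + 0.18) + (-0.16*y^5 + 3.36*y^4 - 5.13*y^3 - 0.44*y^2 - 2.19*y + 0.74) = -7.59*y^5 + 1.36*y^4 - 5.1*y^3 + 0.87*y^2 - 1.05*y + 0.92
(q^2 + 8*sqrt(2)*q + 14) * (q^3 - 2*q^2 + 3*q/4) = q^5 - 2*q^4 + 8*sqrt(2)*q^4 - 16*sqrt(2)*q^3 + 59*q^3/4 - 28*q^2 + 6*sqrt(2)*q^2 + 21*q/2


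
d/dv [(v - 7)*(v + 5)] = 2*v - 2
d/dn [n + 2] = 1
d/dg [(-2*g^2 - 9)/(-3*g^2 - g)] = (2*g^2 - 54*g - 9)/(g^2*(9*g^2 + 6*g + 1))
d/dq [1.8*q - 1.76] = 1.80000000000000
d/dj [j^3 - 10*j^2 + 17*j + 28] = 3*j^2 - 20*j + 17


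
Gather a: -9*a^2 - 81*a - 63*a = -9*a^2 - 144*a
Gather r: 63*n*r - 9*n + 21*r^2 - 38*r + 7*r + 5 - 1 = -9*n + 21*r^2 + r*(63*n - 31) + 4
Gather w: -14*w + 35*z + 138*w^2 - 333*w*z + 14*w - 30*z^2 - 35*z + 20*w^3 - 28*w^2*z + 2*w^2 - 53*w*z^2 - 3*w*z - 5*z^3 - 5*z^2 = 20*w^3 + w^2*(140 - 28*z) + w*(-53*z^2 - 336*z) - 5*z^3 - 35*z^2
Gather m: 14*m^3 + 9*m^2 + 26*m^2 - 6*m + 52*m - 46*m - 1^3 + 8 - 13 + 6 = 14*m^3 + 35*m^2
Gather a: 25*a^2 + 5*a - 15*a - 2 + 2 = 25*a^2 - 10*a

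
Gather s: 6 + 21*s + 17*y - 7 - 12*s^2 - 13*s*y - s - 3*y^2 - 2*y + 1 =-12*s^2 + s*(20 - 13*y) - 3*y^2 + 15*y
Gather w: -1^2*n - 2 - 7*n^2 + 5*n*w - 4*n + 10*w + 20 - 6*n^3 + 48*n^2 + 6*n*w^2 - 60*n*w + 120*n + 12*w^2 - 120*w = -6*n^3 + 41*n^2 + 115*n + w^2*(6*n + 12) + w*(-55*n - 110) + 18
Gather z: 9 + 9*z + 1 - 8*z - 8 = z + 2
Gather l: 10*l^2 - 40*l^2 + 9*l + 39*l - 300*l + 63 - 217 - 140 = -30*l^2 - 252*l - 294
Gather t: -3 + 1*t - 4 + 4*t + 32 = 5*t + 25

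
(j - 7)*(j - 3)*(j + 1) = j^3 - 9*j^2 + 11*j + 21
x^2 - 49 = (x - 7)*(x + 7)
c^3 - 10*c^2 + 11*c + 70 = (c - 7)*(c - 5)*(c + 2)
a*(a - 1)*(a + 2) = a^3 + a^2 - 2*a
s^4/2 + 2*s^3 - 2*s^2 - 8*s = s*(s/2 + 1)*(s - 2)*(s + 4)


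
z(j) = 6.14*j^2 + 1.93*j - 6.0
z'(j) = 12.28*j + 1.93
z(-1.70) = 8.46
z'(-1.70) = -18.95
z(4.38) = 120.25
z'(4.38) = 55.72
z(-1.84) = 11.24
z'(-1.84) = -20.67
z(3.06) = 57.40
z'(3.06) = 39.51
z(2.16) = 26.82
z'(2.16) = 28.45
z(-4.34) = 101.27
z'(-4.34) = -51.37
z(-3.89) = 79.40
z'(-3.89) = -45.84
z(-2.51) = 27.84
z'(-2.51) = -28.89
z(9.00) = 508.71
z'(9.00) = 112.45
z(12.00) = 901.32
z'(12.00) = 149.29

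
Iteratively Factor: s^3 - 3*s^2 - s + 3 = (s + 1)*(s^2 - 4*s + 3) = (s - 1)*(s + 1)*(s - 3)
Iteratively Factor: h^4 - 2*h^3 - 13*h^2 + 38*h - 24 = (h + 4)*(h^3 - 6*h^2 + 11*h - 6) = (h - 1)*(h + 4)*(h^2 - 5*h + 6) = (h - 2)*(h - 1)*(h + 4)*(h - 3)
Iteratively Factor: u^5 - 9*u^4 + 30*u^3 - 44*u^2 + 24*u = (u - 2)*(u^4 - 7*u^3 + 16*u^2 - 12*u) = (u - 3)*(u - 2)*(u^3 - 4*u^2 + 4*u) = (u - 3)*(u - 2)^2*(u^2 - 2*u) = u*(u - 3)*(u - 2)^2*(u - 2)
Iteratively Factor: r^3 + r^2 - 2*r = (r)*(r^2 + r - 2) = r*(r - 1)*(r + 2)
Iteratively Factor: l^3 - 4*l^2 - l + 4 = (l - 4)*(l^2 - 1) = (l - 4)*(l - 1)*(l + 1)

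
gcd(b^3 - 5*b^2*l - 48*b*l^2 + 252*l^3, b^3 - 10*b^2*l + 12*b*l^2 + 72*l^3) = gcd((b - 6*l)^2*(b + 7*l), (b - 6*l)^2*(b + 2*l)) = b^2 - 12*b*l + 36*l^2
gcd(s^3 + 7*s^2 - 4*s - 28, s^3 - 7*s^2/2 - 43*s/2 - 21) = s + 2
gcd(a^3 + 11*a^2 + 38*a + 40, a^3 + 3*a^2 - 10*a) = a + 5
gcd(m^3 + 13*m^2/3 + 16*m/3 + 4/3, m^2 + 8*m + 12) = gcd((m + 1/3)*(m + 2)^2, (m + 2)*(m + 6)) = m + 2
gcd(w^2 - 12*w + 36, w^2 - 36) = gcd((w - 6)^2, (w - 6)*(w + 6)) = w - 6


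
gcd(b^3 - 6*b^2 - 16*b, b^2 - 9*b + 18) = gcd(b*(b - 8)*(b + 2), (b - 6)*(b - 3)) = 1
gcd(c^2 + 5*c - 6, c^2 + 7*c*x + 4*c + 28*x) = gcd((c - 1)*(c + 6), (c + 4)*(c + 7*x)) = 1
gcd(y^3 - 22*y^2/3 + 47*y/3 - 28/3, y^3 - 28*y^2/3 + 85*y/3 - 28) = y^2 - 19*y/3 + 28/3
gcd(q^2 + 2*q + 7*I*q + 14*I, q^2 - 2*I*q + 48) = 1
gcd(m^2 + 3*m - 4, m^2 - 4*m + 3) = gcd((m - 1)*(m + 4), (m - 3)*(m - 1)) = m - 1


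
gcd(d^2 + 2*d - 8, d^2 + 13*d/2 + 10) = d + 4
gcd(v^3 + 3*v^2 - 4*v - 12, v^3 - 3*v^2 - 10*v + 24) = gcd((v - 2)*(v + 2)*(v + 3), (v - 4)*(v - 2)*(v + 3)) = v^2 + v - 6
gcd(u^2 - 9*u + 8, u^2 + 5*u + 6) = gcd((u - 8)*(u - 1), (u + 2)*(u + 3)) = 1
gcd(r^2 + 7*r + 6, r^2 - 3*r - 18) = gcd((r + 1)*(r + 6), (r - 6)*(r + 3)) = 1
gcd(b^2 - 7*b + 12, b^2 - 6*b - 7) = 1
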